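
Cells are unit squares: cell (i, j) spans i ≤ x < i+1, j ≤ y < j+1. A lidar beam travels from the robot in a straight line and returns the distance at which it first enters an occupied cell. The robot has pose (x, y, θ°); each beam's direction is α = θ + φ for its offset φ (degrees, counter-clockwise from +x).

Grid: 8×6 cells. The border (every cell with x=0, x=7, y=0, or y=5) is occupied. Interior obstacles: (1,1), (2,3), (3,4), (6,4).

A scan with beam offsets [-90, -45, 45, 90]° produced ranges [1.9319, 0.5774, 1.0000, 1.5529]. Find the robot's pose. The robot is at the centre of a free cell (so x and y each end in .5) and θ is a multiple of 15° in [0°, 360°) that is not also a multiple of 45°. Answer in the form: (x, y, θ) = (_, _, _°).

(x, y, θ) = (5.5, 1.5, 285°)

Candidates: 20 free-cell centres × 16 headings = 320 poses. Raycast each; keep the one whose scan matches to 4 dp.
  (2.5, 4.5, 195°): beam 1 = 0.5176 ≠ 1.9319 ✗
  (3.5, 1.5, 30°): beam 1 = 0.5774 ≠ 1.9319 ✗
  (2.5, 1.5, 105°): beam 1 = 4.6587 ≠ 1.9319 ✗
  (6.5, 3.5, 255°): beam 1 = 2.5882 ≠ 1.9319 ✗
  (3.5, 3.5, 195°): beam 1 = 0.5176 ≠ 1.9319 ✗
  …
  (5.5, 1.5, 285°): r_1=1.9319, r_2=0.5774, r_3=1.0000, r_4=1.5529 — all match ✓
No second candidate reproduces the full scan.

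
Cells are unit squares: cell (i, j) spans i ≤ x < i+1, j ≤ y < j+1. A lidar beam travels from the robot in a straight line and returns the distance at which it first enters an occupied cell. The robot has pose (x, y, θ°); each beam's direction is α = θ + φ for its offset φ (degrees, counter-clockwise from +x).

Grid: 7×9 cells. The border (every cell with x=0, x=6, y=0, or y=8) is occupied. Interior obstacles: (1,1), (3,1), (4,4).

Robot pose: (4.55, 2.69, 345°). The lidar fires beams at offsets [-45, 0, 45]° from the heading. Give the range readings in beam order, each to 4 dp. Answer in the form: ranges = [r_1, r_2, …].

ranges = [1.9514, 1.5012, 1.6743]

beam 1: φ=-45°, α=300°
  d=(0.5000,-0.8660)  start (4,2)  tX=0.9000 tY=0.7967  stride 1/|dx|=2.0000 1/|dy|=1.1547
    cross y-line → (4,1), t=0.7967
    cross x-line → (5,1), t=0.9000
    cross y-line → (5,0), t=1.9514 (wall)
  → r_1 = 1.9514
beam 2: φ=0°, α=345°
  d=(0.9659,-0.2588)  start (4,2)  tX=0.4659 tY=2.6660  stride 1/|dx|=1.0353 1/|dy|=3.8637
    cross x-line → (5,2), t=0.4659
    cross x-line → (6,2), t=1.5012 (wall)
  → r_2 = 1.5012
beam 3: φ=45°, α=30°
  d=(0.8660,0.5000)  start (4,2)  tX=0.5196 tY=0.6200  stride 1/|dx|=1.1547 1/|dy|=2.0000
    cross x-line → (5,2), t=0.5196
    cross y-line → (5,3), t=0.6200
    cross x-line → (6,3), t=1.6743 (wall)
  → r_3 = 1.6743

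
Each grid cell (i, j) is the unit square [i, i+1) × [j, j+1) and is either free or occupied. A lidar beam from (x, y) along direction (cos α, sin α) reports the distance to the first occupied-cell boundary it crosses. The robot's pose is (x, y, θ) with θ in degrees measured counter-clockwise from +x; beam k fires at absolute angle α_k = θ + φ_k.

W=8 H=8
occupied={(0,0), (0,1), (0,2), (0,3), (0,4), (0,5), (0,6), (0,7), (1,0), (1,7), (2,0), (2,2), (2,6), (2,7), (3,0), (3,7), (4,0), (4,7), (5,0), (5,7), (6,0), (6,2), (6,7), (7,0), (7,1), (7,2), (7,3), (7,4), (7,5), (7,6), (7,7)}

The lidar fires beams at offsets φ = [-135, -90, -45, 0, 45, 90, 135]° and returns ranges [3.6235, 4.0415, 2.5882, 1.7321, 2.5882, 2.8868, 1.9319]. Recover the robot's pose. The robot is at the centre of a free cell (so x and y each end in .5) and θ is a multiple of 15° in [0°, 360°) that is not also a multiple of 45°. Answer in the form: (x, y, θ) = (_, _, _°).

Candidates: 33 free-cell centres × 16 headings = 528 poses. Raycast each; keep the one whose scan matches to 4 dp.
  (3.5, 4.5, 60°): beam 2 = 3.0000 ≠ 4.0415 ✗
  (6.5, 4.5, 330°): beam 1 = 5.6940 ≠ 3.6235 ✗
  (5.5, 6.5, 75°): beam 1 = 3.0000 ≠ 3.6235 ✗
  (2.5, 5.5, 195°): beam 1 = 0.5774 ≠ 3.6235 ✗
  …
  (3.5, 4.5, 120°): r_1=3.6235, r_2=4.0415, r_3=2.5882, r_4=1.7321, r_5=2.5882, r_6=2.8868, r_7=1.9319 — all match ✓
No second candidate reproduces the full scan.

(x, y, θ) = (3.5, 4.5, 120°)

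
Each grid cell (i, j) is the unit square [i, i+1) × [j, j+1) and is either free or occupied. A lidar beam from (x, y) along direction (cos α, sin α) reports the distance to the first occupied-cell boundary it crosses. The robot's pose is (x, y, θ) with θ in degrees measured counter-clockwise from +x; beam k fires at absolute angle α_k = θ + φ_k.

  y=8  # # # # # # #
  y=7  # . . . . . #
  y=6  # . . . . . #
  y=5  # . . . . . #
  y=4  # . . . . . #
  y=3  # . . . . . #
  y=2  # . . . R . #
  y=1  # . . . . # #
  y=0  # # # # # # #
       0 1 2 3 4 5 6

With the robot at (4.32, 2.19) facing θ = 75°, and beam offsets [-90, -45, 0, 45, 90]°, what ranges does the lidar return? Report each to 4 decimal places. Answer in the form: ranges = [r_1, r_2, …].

ranges = [0.7341, 1.9399, 6.0150, 6.6400, 3.4371]

beam 1: φ=-90°, α=345°
  d=(0.9659,-0.2588)  start (4,2)  tX=0.7040 tY=0.7341  stride 1/|dx|=1.0353 1/|dy|=3.8637
    cross x-line → (5,2), t=0.7040
    cross y-line → (5,1), t=0.7341 (wall)
  → r_1 = 0.7341
beam 2: φ=-45°, α=30°
  d=(0.8660,0.5000)  start (4,2)  tX=0.7852 tY=1.6200  stride 1/|dx|=1.1547 1/|dy|=2.0000
    cross x-line → (5,2), t=0.7852
    cross y-line → (5,3), t=1.6200
    cross x-line → (6,3), t=1.9399 (wall)
  → r_2 = 1.9399
beam 3: φ=0°, α=75°
  d=(0.2588,0.9659)  start (4,2)  tX=2.6273 tY=0.8386  stride 1/|dx|=3.8637 1/|dy|=1.0353
    cross y-line → (4,3), t=0.8386
    cross y-line → (4,4), t=1.8738
    cross x-line → (5,4), t=2.6273
    cross y-line → (5,5), t=2.9091
    cross y-line → (5,6), t=3.9444
    cross y-line → (5,7), t=4.9797
    cross y-line → (5,8), t=6.0150 (wall)
  → r_3 = 6.0150
beam 4: φ=45°, α=120°
  d=(-0.5000,0.8660)  start (4,2)  tX=0.6400 tY=0.9353  stride 1/|dx|=2.0000 1/|dy|=1.1547
    cross x-line → (3,2), t=0.6400
    cross y-line → (3,3), t=0.9353
    cross y-line → (3,4), t=2.0900
    cross x-line → (2,4), t=2.6400
    cross y-line → (2,5), t=3.2447
    cross y-line → (2,6), t=4.3994
    cross x-line → (1,6), t=4.6400
    cross y-line → (1,7), t=5.5541
    cross x-line → (0,7), t=6.6400 (wall)
  → r_4 = 6.6400
beam 5: φ=90°, α=165°
  d=(-0.9659,0.2588)  start (4,2)  tX=0.3313 tY=3.1296  stride 1/|dx|=1.0353 1/|dy|=3.8637
    cross x-line → (3,2), t=0.3313
    cross x-line → (2,2), t=1.3666
    cross x-line → (1,2), t=2.4018
    cross y-line → (1,3), t=3.1296
    cross x-line → (0,3), t=3.4371 (wall)
  → r_5 = 3.4371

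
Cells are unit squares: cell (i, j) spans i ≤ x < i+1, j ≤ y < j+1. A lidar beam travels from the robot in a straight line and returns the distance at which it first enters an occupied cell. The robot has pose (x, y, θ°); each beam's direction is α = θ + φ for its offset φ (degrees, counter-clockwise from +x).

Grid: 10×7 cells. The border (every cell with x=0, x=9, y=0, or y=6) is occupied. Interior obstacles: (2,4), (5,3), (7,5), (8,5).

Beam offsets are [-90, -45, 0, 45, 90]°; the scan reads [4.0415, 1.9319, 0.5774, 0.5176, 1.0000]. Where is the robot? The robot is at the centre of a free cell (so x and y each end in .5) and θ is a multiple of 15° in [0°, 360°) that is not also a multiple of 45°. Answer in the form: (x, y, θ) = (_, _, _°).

Enumerate (i+0.5, j+0.5, θ) over the 36 free cells and 16 admissible headings. For each, cast all 5 beams and compare to the given ranges.
  (1.5, 3.5, 195°): beam 1 = 1.9319 ≠ 4.0415 ✗
  (4.5, 5.5, 210°): beam 1 = 0.5774 ≠ 4.0415 ✗
  (6.5, 4.5, 210°): beam 1 = 1.7321 ≠ 4.0415 ✗
  …
  (4.5, 1.5, 240°): r_1=4.0415, r_2=1.9319, r_3=0.5774, r_4=0.5176, r_5=1.0000 — all match ✓
Only this pose fits every beam.

(x, y, θ) = (4.5, 1.5, 240°)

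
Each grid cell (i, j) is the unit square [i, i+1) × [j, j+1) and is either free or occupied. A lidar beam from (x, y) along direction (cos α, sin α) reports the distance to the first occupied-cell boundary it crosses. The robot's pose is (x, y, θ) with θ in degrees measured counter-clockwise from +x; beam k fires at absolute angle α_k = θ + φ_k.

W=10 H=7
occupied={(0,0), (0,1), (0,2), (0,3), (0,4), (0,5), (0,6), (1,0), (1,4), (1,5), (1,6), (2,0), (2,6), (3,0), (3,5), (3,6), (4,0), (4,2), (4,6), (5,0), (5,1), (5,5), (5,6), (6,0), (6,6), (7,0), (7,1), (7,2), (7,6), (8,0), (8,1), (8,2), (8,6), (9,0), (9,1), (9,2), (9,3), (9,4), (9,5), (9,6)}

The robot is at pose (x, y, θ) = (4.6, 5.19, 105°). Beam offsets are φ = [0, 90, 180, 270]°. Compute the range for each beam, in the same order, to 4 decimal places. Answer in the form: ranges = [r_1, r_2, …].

beam 1: φ=0°, α=105°
  direction (-0.2588, 0.9659); cell (4,5); t to first gridline: x 2.3182, y 0.8386 (then +3.8637 / +1.0353)
    (4,6) via y @ 0.8386  # hit
  → r_1 = 0.8386
beam 2: φ=90°, α=195°
  direction (-0.9659, -0.2588); cell (4,5); t to first gridline: x 0.6212, y 0.7341 (then +1.0353 / +3.8637)
    (3,5) via x @ 0.6212  # hit
  → r_2 = 0.6212
beam 3: φ=180°, α=285°
  direction (0.2588, -0.9659); cell (4,5); t to first gridline: x 1.5455, y 0.1967 (then +3.8637 / +1.0353)
    (4,4) via y @ 0.1967
    (4,3) via y @ 1.2320
    (5,3) via x @ 1.5455
    (5,2) via y @ 2.2673
    (5,1) via y @ 3.3025  # hit
  → r_3 = 3.3025
beam 4: φ=270°, α=15°
  direction (0.9659, 0.2588); cell (4,5); t to first gridline: x 0.4141, y 3.1296 (then +1.0353 / +3.8637)
    (5,5) via x @ 0.4141  # hit
  → r_4 = 0.4141

ranges = [0.8386, 0.6212, 3.3025, 0.4141]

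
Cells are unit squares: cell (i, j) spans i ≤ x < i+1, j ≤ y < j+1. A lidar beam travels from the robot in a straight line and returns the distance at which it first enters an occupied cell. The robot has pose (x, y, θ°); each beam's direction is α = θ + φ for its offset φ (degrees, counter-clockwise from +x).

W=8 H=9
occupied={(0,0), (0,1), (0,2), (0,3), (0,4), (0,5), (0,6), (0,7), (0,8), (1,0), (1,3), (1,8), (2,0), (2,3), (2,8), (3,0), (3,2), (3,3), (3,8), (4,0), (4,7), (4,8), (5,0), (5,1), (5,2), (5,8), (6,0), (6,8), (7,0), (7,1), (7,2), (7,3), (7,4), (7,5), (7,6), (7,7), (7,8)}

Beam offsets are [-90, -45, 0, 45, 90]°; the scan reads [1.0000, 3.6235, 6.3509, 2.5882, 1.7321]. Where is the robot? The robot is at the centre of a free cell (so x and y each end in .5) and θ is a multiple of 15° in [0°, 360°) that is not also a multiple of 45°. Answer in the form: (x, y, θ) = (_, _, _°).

(x, y, θ) = (6.5, 4.5, 150°)

Enumerate (i+0.5, j+0.5, θ) over the 35 free cells and 16 admissible headings. For each, cast all 5 beams and compare to the given ranges.
  (2.5, 4.5, 120°): beam 1 = 5.1962 ≠ 1.0000 ✗
  (6.5, 4.5, 75°): beam 1 = 0.5176 ≠ 1.0000 ✗
  (1.5, 1.5, 120°): beam 1 = 1.7321 ≠ 1.0000 ✗
  (6.5, 6.5, 330°): beam 1 = 5.0000 ≠ 1.0000 ✗
  …
  (6.5, 4.5, 150°): r_1=1.0000, r_2=3.6235, r_3=6.3509, r_4=2.5882, r_5=1.7321 — all match ✓
Unique over the lattice → pose = (6.5, 4.5, 150°).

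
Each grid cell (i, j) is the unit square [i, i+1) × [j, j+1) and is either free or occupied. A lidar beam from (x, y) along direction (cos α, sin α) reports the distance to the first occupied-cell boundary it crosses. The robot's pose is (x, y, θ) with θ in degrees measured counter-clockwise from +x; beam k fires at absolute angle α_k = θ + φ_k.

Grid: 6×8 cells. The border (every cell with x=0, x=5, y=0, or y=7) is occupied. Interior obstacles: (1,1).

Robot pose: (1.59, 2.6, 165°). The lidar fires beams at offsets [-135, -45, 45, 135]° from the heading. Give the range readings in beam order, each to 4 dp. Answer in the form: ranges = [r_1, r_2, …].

beam 1: φ=-135°, α=30°
  direction (0.8660, 0.5000); cell (1,2); t to first gridline: x 0.4734, y 0.8000 (then +1.1547 / +2.0000)
    (2,2) via x @ 0.4734
    (2,3) via y @ 0.8000
    (3,3) via x @ 1.6281
    (4,3) via x @ 2.7828
    (4,4) via y @ 2.8000
    (5,4) via x @ 3.9375  # hit
  → r_1 = 3.9375
beam 2: φ=-45°, α=120°
  direction (-0.5000, 0.8660); cell (1,2); t to first gridline: x 1.1800, y 0.4619 (then +2.0000 / +1.1547)
    (1,3) via y @ 0.4619
    (0,3) via x @ 1.1800  # hit
  → r_2 = 1.1800
beam 3: φ=45°, α=210°
  direction (-0.8660, -0.5000); cell (1,2); t to first gridline: x 0.6813, y 1.2000 (then +1.1547 / +2.0000)
    (0,2) via x @ 0.6813  # hit
  → r_3 = 0.6813
beam 4: φ=135°, α=300°
  direction (0.5000, -0.8660); cell (1,2); t to first gridline: x 0.8200, y 0.6928 (then +2.0000 / +1.1547)
    (1,1) via y @ 0.6928  # hit
  → r_4 = 0.6928

ranges = [3.9375, 1.1800, 0.6813, 0.6928]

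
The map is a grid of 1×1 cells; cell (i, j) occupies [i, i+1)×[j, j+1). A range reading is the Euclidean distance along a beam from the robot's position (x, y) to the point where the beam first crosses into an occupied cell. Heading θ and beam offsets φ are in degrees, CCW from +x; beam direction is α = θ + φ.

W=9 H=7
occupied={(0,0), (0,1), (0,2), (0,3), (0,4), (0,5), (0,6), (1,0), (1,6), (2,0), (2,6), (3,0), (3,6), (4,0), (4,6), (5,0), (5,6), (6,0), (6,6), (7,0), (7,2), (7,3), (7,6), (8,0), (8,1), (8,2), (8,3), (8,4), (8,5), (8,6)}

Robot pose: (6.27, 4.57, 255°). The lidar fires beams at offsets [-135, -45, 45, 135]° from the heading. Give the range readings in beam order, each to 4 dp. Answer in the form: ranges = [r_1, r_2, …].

ranges = [1.6512, 6.0853, 1.4600, 1.9976]

beam 1: φ=-135°, α=120°
  direction (-0.5000, 0.8660); cell (6,4); t to first gridline: x 0.5400, y 0.4965 (then +2.0000 / +1.1547)
    (6,5) via y @ 0.4965
    (5,5) via x @ 0.5400
    (5,6) via y @ 1.6512  # hit
  → r_1 = 1.6512
beam 2: φ=-45°, α=210°
  direction (-0.8660, -0.5000); cell (6,4); t to first gridline: x 0.3118, y 1.1400 (then +1.1547 / +2.0000)
    (5,4) via x @ 0.3118
    (5,3) via y @ 1.1400
    (4,3) via x @ 1.4665
    (3,3) via x @ 2.6212
    (3,2) via y @ 3.1400
    (2,2) via x @ 3.7759
    (1,2) via x @ 4.9306
    (1,1) via y @ 5.1400
    (0,1) via x @ 6.0853  # hit
  → r_2 = 6.0853
beam 3: φ=45°, α=300°
  direction (0.5000, -0.8660); cell (6,4); t to first gridline: x 1.4600, y 0.6582 (then +2.0000 / +1.1547)
    (6,3) via y @ 0.6582
    (7,3) via x @ 1.4600  # hit
  → r_3 = 1.4600
beam 4: φ=135°, α=30°
  direction (0.8660, 0.5000); cell (6,4); t to first gridline: x 0.8429, y 0.8600 (then +1.1547 / +2.0000)
    (7,4) via x @ 0.8429
    (7,5) via y @ 0.8600
    (8,5) via x @ 1.9976  # hit
  → r_4 = 1.9976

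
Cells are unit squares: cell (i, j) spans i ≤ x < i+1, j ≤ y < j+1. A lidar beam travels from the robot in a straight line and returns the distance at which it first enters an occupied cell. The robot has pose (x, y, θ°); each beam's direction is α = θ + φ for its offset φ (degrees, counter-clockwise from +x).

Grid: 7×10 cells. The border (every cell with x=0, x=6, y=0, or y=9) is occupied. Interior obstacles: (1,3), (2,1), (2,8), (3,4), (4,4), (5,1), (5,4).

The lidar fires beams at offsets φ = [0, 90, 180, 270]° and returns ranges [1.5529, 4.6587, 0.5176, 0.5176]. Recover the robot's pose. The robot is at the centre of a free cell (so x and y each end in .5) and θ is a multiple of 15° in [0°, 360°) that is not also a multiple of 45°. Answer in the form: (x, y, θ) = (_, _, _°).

(x, y, θ) = (1.5, 2.5, 285°)

The pose lattice has 33·16 = 528 candidates. Test each by forward raycasting.
  (4.5, 3.5, 60°): beam 1 = 0.5774 ≠ 1.5529 ✗
  (2.5, 6.5, 255°): beam 1 = 2.5882 ≠ 1.5529 ✗
  (5.5, 3.5, 75°): beam 1 = 0.5176 ≠ 1.5529 ✗
  (5.5, 8.5, 75°): beam 1 = 0.5176 ≠ 1.5529 ✗
  (5.5, 7.5, 210°): beam 1 = 5.1962 ≠ 1.5529 ✗
  …
  (1.5, 2.5, 285°): r_1=1.5529, r_2=4.6587, r_3=0.5176, r_4=0.5176 — all match ✓
No second candidate reproduces the full scan.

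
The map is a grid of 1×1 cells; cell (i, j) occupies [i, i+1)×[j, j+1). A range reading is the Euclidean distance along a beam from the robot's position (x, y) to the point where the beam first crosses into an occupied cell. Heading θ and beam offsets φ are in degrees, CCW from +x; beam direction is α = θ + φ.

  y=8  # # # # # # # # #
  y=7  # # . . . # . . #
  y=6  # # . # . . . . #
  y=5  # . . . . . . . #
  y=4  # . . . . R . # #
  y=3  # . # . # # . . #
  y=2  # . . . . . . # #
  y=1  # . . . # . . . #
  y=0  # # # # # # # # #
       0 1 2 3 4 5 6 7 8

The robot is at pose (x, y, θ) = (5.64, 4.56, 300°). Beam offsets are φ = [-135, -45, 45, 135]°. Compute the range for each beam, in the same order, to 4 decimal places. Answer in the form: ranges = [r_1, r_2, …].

ranges = [4.8037, 0.5798, 1.4080, 3.5614]

beam 1: φ=-135°, α=165°
  d=(-0.9659,0.2588)  start (5,4)  tX=0.6626 tY=1.7000  stride 1/|dx|=1.0353 1/|dy|=3.8637
    cross x-line → (4,4), t=0.6626
    cross x-line → (3,4), t=1.6979
    cross y-line → (3,5), t=1.7000
    cross x-line → (2,5), t=2.7331
    cross x-line → (1,5), t=3.7684
    cross x-line → (0,5), t=4.8037 (wall)
  → r_1 = 4.8037
beam 2: φ=-45°, α=255°
  d=(-0.2588,-0.9659)  start (5,4)  tX=2.4728 tY=0.5798  stride 1/|dx|=3.8637 1/|dy|=1.0353
    cross y-line → (5,3), t=0.5798 (wall)
  → r_2 = 0.5798
beam 3: φ=45°, α=345°
  d=(0.9659,-0.2588)  start (5,4)  tX=0.3727 tY=2.1637  stride 1/|dx|=1.0353 1/|dy|=3.8637
    cross x-line → (6,4), t=0.3727
    cross x-line → (7,4), t=1.4080 (wall)
  → r_3 = 1.4080
beam 4: φ=135°, α=75°
  d=(0.2588,0.9659)  start (5,4)  tX=1.3909 tY=0.4555  stride 1/|dx|=3.8637 1/|dy|=1.0353
    cross y-line → (5,5), t=0.4555
    cross x-line → (6,5), t=1.3909
    cross y-line → (6,6), t=1.4908
    cross y-line → (6,7), t=2.5261
    cross y-line → (6,8), t=3.5614 (wall)
  → r_4 = 3.5614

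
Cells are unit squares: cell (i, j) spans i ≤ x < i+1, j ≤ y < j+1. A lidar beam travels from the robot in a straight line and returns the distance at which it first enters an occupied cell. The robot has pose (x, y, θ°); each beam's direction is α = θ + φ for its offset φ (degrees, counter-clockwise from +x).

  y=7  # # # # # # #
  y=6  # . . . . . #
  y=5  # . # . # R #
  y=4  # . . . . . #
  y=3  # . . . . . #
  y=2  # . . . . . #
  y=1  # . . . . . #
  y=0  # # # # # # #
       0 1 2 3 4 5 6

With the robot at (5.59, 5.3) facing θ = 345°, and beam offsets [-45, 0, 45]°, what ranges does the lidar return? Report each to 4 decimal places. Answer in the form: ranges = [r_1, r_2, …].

ranges = [0.8200, 0.4245, 0.4734]

beam 1: φ=-45°, α=300°
  d=(0.5000,-0.8660)  start (5,5)  tX=0.8200 tY=0.3464  stride 1/|dx|=2.0000 1/|dy|=1.1547
    cross y-line → (5,4), t=0.3464
    cross x-line → (6,4), t=0.8200 (wall)
  → r_1 = 0.8200
beam 2: φ=0°, α=345°
  d=(0.9659,-0.2588)  start (5,5)  tX=0.4245 tY=1.1591  stride 1/|dx|=1.0353 1/|dy|=3.8637
    cross x-line → (6,5), t=0.4245 (wall)
  → r_2 = 0.4245
beam 3: φ=45°, α=30°
  d=(0.8660,0.5000)  start (5,5)  tX=0.4734 tY=1.4000  stride 1/|dx|=1.1547 1/|dy|=2.0000
    cross x-line → (6,5), t=0.4734 (wall)
  → r_3 = 0.4734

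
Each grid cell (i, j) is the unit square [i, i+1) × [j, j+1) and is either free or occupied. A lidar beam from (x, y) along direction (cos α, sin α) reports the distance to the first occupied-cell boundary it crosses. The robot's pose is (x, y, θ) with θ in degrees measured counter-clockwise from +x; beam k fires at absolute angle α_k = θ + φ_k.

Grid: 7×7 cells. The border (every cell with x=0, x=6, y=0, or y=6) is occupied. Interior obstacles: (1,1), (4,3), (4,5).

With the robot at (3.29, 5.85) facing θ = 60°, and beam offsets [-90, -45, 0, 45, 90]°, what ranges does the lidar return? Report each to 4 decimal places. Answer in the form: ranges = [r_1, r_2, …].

beam 1: φ=-90°, α=330°
  d=(0.8660,-0.5000)  start (3,5)  tX=0.8198 tY=1.7000  stride 1/|dx|=1.1547 1/|dy|=2.0000
    cross x-line → (4,5), t=0.8198 (wall)
  → r_1 = 0.8198
beam 2: φ=-45°, α=15°
  d=(0.9659,0.2588)  start (3,5)  tX=0.7350 tY=0.5796  stride 1/|dx|=1.0353 1/|dy|=3.8637
    cross y-line → (3,6), t=0.5796 (wall)
  → r_2 = 0.5796
beam 3: φ=0°, α=60°
  d=(0.5000,0.8660)  start (3,5)  tX=1.4200 tY=0.1732  stride 1/|dx|=2.0000 1/|dy|=1.1547
    cross y-line → (3,6), t=0.1732 (wall)
  → r_3 = 0.1732
beam 4: φ=45°, α=105°
  d=(-0.2588,0.9659)  start (3,5)  tX=1.1205 tY=0.1553  stride 1/|dx|=3.8637 1/|dy|=1.0353
    cross y-line → (3,6), t=0.1553 (wall)
  → r_4 = 0.1553
beam 5: φ=90°, α=150°
  d=(-0.8660,0.5000)  start (3,5)  tX=0.3349 tY=0.3000  stride 1/|dx|=1.1547 1/|dy|=2.0000
    cross y-line → (3,6), t=0.3000 (wall)
  → r_5 = 0.3000

ranges = [0.8198, 0.5796, 0.1732, 0.1553, 0.3000]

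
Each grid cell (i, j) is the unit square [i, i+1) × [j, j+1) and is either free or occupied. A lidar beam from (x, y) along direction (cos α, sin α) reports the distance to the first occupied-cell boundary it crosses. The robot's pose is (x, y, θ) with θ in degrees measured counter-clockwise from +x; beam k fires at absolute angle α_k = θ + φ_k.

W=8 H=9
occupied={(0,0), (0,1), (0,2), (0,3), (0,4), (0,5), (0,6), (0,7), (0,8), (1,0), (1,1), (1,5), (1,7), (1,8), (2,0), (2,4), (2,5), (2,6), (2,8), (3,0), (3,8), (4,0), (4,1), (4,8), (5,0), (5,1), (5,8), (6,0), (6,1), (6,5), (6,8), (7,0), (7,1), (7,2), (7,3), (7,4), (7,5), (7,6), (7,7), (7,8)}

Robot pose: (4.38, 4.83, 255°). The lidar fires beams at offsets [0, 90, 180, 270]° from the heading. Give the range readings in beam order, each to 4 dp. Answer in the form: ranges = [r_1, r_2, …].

beam 1: φ=0°, α=255°
  direction (-0.2588, -0.9659); cell (4,4); t to first gridline: x 1.4682, y 0.8593 (then +3.8637 / +1.0353)
    (4,3) via y @ 0.8593
    (3,3) via x @ 1.4682
    (3,2) via y @ 1.8946
    (3,1) via y @ 2.9298
    (3,0) via y @ 3.9651  # hit
  → r_1 = 3.9651
beam 2: φ=90°, α=345°
  direction (0.9659, -0.2588); cell (4,4); t to first gridline: x 0.6419, y 3.2069 (then +1.0353 / +3.8637)
    (5,4) via x @ 0.6419
    (6,4) via x @ 1.6771
    (7,4) via x @ 2.7124  # hit
  → r_2 = 2.7124
beam 3: φ=180°, α=75°
  direction (0.2588, 0.9659); cell (4,4); t to first gridline: x 2.3955, y 0.1760 (then +3.8637 / +1.0353)
    (4,5) via y @ 0.1760
    (4,6) via y @ 1.2113
    (4,7) via y @ 2.2465
    (5,7) via x @ 2.3955
    (5,8) via y @ 3.2818  # hit
  → r_3 = 3.2818
beam 4: φ=270°, α=165°
  direction (-0.9659, 0.2588); cell (4,4); t to first gridline: x 0.3934, y 0.6568 (then +1.0353 / +3.8637)
    (3,4) via x @ 0.3934
    (3,5) via y @ 0.6568
    (2,5) via x @ 1.4287  # hit
  → r_4 = 1.4287

ranges = [3.9651, 2.7124, 3.2818, 1.4287]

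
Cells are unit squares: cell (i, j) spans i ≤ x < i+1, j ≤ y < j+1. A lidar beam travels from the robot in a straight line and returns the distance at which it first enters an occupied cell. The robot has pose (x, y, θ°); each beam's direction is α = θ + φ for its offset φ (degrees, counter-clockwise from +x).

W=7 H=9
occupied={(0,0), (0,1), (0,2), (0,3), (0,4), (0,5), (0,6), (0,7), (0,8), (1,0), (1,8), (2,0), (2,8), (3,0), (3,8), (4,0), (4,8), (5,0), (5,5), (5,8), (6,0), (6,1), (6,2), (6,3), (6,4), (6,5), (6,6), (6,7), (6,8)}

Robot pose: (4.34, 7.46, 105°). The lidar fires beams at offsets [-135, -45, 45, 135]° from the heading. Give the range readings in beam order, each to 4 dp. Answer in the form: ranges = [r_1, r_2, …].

ranges = [1.9168, 0.6235, 1.0800, 6.6800]

beam 1: φ=-135°, α=330°
  dir = (cos 330°, sin 330°) = (0.8660, -0.5000); from cell (4,7)
  next x-line at t=0.7621, next y-line at t=0.9200; Δt_x=1.1547, Δt_y=2.0000
    x: enter (5,7) at t=0.7621
    y: enter (5,6) at t=0.9200
    x: enter (6,6) at t=1.9168 ← occupied
  → r_1 = 1.9168
beam 2: φ=-45°, α=60°
  dir = (cos 60°, sin 60°) = (0.5000, 0.8660); from cell (4,7)
  next x-line at t=1.3200, next y-line at t=0.6235; Δt_x=2.0000, Δt_y=1.1547
    y: enter (4,8) at t=0.6235 ← occupied
  → r_2 = 0.6235
beam 3: φ=45°, α=150°
  dir = (cos 150°, sin 150°) = (-0.8660, 0.5000); from cell (4,7)
  next x-line at t=0.3926, next y-line at t=1.0800; Δt_x=1.1547, Δt_y=2.0000
    x: enter (3,7) at t=0.3926
    y: enter (3,8) at t=1.0800 ← occupied
  → r_3 = 1.0800
beam 4: φ=135°, α=240°
  dir = (cos 240°, sin 240°) = (-0.5000, -0.8660); from cell (4,7)
  next x-line at t=0.6800, next y-line at t=0.5312; Δt_x=2.0000, Δt_y=1.1547
    y: enter (4,6) at t=0.5312
    x: enter (3,6) at t=0.6800
    y: enter (3,5) at t=1.6859
    x: enter (2,5) at t=2.6800
    y: enter (2,4) at t=2.8406
    y: enter (2,3) at t=3.9953
    x: enter (1,3) at t=4.6800
    y: enter (1,2) at t=5.1500
    y: enter (1,1) at t=6.3047
    x: enter (0,1) at t=6.6800 ← occupied
  → r_4 = 6.6800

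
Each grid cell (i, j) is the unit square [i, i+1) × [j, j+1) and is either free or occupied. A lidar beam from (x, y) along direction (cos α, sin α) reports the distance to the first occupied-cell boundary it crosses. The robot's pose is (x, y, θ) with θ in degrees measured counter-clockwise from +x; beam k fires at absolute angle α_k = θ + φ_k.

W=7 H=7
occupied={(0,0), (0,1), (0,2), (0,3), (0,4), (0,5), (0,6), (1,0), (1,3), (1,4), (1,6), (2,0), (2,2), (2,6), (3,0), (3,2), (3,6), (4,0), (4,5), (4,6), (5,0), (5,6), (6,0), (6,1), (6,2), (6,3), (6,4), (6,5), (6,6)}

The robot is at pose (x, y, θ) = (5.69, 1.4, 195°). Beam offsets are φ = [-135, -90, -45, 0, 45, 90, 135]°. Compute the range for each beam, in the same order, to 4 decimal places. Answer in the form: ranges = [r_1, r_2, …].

beam 1: φ=-135°, α=60°
  cosα=0.5000 sinα=0.8660 | (5,1) | tMaxX 0.6200 tMaxY 0.6928 | tΔX 2.0000 tΔY 1.1547
    t=0.6200 [x] (6,1) — stop
  → r_1 = 0.6200
beam 2: φ=-90°, α=105°
  cosα=-0.2588 sinα=0.9659 | (5,1) | tMaxX 2.6660 tMaxY 0.6212 | tΔX 3.8637 tΔY 1.0353
    t=0.6212 [y] (5,2)
    t=1.6564 [y] (5,3)
    t=2.6660 [x] (4,3)
    t=2.6917 [y] (4,4)
    t=3.7270 [y] (4,5) — stop
  → r_2 = 3.7270
beam 3: φ=-45°, α=150°
  cosα=-0.8660 sinα=0.5000 | (5,1) | tMaxX 0.7967 tMaxY 1.2000 | tΔX 1.1547 tΔY 2.0000
    t=0.7967 [x] (4,1)
    t=1.2000 [y] (4,2)
    t=1.9514 [x] (3,2) — stop
  → r_3 = 1.9514
beam 4: φ=0°, α=195°
  cosα=-0.9659 sinα=-0.2588 | (5,1) | tMaxX 0.7143 tMaxY 1.5455 | tΔX 1.0353 tΔY 3.8637
    t=0.7143 [x] (4,1)
    t=1.5455 [y] (4,0) — stop
  → r_4 = 1.5455
beam 5: φ=45°, α=240°
  cosα=-0.5000 sinα=-0.8660 | (5,1) | tMaxX 1.3800 tMaxY 0.4619 | tΔX 2.0000 tΔY 1.1547
    t=0.4619 [y] (5,0) — stop
  → r_5 = 0.4619
beam 6: φ=90°, α=285°
  cosα=0.2588 sinα=-0.9659 | (5,1) | tMaxX 1.1977 tMaxY 0.4141 | tΔX 3.8637 tΔY 1.0353
    t=0.4141 [y] (5,0) — stop
  → r_6 = 0.4141
beam 7: φ=135°, α=330°
  cosα=0.8660 sinα=-0.5000 | (5,1) | tMaxX 0.3580 tMaxY 0.8000 | tΔX 1.1547 tΔY 2.0000
    t=0.3580 [x] (6,1) — stop
  → r_7 = 0.3580

ranges = [0.6200, 3.7270, 1.9514, 1.5455, 0.4619, 0.4141, 0.3580]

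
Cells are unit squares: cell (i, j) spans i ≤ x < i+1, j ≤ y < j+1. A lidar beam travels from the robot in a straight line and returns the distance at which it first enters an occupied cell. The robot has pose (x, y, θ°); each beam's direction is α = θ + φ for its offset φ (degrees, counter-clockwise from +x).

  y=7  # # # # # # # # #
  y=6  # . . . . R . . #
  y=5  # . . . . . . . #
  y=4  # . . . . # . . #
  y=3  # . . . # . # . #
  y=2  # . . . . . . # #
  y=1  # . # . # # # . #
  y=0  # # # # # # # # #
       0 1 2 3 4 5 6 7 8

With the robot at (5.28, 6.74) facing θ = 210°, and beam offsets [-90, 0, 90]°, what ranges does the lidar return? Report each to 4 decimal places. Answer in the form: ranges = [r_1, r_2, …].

beam 1: φ=-90°, α=120°
  cosα=-0.5000 sinα=0.8660 | (5,6) | tMaxX 0.5600 tMaxY 0.3002 | tΔX 2.0000 tΔY 1.1547
    t=0.3002 [y] (5,7) — stop
  → r_1 = 0.3002
beam 2: φ=0°, α=210°
  cosα=-0.8660 sinα=-0.5000 | (5,6) | tMaxX 0.3233 tMaxY 1.4800 | tΔX 1.1547 tΔY 2.0000
    t=0.3233 [x] (4,6)
    t=1.4780 [x] (3,6)
    t=1.4800 [y] (3,5)
    t=2.6327 [x] (2,5)
    t=3.4800 [y] (2,4)
    t=3.7874 [x] (1,4)
    t=4.9421 [x] (0,4) — stop
  → r_2 = 4.9421
beam 3: φ=90°, α=300°
  cosα=0.5000 sinα=-0.8660 | (5,6) | tMaxX 1.4400 tMaxY 0.8545 | tΔX 2.0000 tΔY 1.1547
    t=0.8545 [y] (5,5)
    t=1.4400 [x] (6,5)
    t=2.0092 [y] (6,4)
    t=3.1639 [y] (6,3) — stop
  → r_3 = 3.1639

ranges = [0.3002, 4.9421, 3.1639]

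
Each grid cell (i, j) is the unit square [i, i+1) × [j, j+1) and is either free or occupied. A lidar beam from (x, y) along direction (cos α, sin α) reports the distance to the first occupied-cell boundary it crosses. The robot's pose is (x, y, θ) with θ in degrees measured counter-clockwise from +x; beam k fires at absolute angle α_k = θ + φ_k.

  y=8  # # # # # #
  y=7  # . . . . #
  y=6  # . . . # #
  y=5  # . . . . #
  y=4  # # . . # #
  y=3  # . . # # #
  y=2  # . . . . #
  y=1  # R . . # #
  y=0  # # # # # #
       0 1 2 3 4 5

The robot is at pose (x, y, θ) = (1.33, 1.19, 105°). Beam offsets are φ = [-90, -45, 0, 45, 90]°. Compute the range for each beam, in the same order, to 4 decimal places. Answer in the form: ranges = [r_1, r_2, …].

beam 1: φ=-90°, α=15°
  direction (0.9659, 0.2588); cell (1,1); t to first gridline: x 0.6936, y 3.1296 (then +1.0353 / +3.8637)
    (2,1) via x @ 0.6936
    (3,1) via x @ 1.7289
    (4,1) via x @ 2.7642  # hit
  → r_1 = 2.7642
beam 2: φ=-45°, α=60°
  direction (0.5000, 0.8660); cell (1,1); t to first gridline: x 1.3400, y 0.9353 (then +2.0000 / +1.1547)
    (1,2) via y @ 0.9353
    (2,2) via x @ 1.3400
    (2,3) via y @ 2.0900
    (2,4) via y @ 3.2447
    (3,4) via x @ 3.3400
    (3,5) via y @ 4.3994
    (4,5) via x @ 5.3400
    (4,6) via y @ 5.5541  # hit
  → r_2 = 5.5541
beam 3: φ=0°, α=105°
  direction (-0.2588, 0.9659); cell (1,1); t to first gridline: x 1.2750, y 0.8386 (then +3.8637 / +1.0353)
    (1,2) via y @ 0.8386
    (0,2) via x @ 1.2750  # hit
  → r_3 = 1.2750
beam 4: φ=45°, α=150°
  direction (-0.8660, 0.5000); cell (1,1); t to first gridline: x 0.3811, y 1.6200 (then +1.1547 / +2.0000)
    (0,1) via x @ 0.3811  # hit
  → r_4 = 0.3811
beam 5: φ=90°, α=195°
  direction (-0.9659, -0.2588); cell (1,1); t to first gridline: x 0.3416, y 0.7341 (then +1.0353 / +3.8637)
    (0,1) via x @ 0.3416  # hit
  → r_5 = 0.3416

ranges = [2.7642, 5.5541, 1.2750, 0.3811, 0.3416]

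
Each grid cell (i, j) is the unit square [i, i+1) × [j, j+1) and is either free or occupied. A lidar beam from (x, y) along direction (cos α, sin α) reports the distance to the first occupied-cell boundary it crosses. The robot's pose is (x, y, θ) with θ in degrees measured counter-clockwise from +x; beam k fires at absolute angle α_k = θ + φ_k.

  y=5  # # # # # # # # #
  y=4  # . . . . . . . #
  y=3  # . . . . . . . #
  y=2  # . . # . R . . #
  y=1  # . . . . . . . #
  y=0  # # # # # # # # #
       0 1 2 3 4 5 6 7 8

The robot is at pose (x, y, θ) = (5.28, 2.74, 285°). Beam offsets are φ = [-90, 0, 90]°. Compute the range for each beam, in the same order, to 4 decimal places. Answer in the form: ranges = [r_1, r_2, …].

beam 1: φ=-90°, α=195°
  d=(-0.9659,-0.2588)  start (5,2)  tX=0.2899 tY=2.8591  stride 1/|dx|=1.0353 1/|dy|=3.8637
    cross x-line → (4,2), t=0.2899
    cross x-line → (3,2), t=1.3252 (wall)
  → r_1 = 1.3252
beam 2: φ=0°, α=285°
  d=(0.2588,-0.9659)  start (5,2)  tX=2.7819 tY=0.7661  stride 1/|dx|=3.8637 1/|dy|=1.0353
    cross y-line → (5,1), t=0.7661
    cross y-line → (5,0), t=1.8014 (wall)
  → r_2 = 1.8014
beam 3: φ=90°, α=15°
  d=(0.9659,0.2588)  start (5,2)  tX=0.7454 tY=1.0046  stride 1/|dx|=1.0353 1/|dy|=3.8637
    cross x-line → (6,2), t=0.7454
    cross y-line → (6,3), t=1.0046
    cross x-line → (7,3), t=1.7807
    cross x-line → (8,3), t=2.8160 (wall)
  → r_3 = 2.8160

ranges = [1.3252, 1.8014, 2.8160]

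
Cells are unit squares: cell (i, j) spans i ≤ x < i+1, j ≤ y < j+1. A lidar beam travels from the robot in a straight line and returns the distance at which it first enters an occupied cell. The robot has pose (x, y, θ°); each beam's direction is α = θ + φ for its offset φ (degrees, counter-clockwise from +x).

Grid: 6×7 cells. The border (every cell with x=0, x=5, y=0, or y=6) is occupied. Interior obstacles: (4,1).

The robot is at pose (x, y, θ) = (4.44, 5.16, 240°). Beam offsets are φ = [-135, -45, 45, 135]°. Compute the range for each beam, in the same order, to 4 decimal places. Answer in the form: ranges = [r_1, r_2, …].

ranges = [0.8696, 3.5614, 2.1637, 0.5798]

beam 1: φ=-135°, α=105°
  d=(-0.2588,0.9659)  start (4,5)  tX=1.7000 tY=0.8696  stride 1/|dx|=3.8637 1/|dy|=1.0353
    cross y-line → (4,6), t=0.8696 (wall)
  → r_1 = 0.8696
beam 2: φ=-45°, α=195°
  d=(-0.9659,-0.2588)  start (4,5)  tX=0.4555 tY=0.6182  stride 1/|dx|=1.0353 1/|dy|=3.8637
    cross x-line → (3,5), t=0.4555
    cross y-line → (3,4), t=0.6182
    cross x-line → (2,4), t=1.4908
    cross x-line → (1,4), t=2.5261
    cross x-line → (0,4), t=3.5614 (wall)
  → r_2 = 3.5614
beam 3: φ=45°, α=285°
  d=(0.2588,-0.9659)  start (4,5)  tX=2.1637 tY=0.1656  stride 1/|dx|=3.8637 1/|dy|=1.0353
    cross y-line → (4,4), t=0.1656
    cross y-line → (4,3), t=1.2009
    cross x-line → (5,3), t=2.1637 (wall)
  → r_3 = 2.1637
beam 4: φ=135°, α=15°
  d=(0.9659,0.2588)  start (4,5)  tX=0.5798 tY=3.2455  stride 1/|dx|=1.0353 1/|dy|=3.8637
    cross x-line → (5,5), t=0.5798 (wall)
  → r_4 = 0.5798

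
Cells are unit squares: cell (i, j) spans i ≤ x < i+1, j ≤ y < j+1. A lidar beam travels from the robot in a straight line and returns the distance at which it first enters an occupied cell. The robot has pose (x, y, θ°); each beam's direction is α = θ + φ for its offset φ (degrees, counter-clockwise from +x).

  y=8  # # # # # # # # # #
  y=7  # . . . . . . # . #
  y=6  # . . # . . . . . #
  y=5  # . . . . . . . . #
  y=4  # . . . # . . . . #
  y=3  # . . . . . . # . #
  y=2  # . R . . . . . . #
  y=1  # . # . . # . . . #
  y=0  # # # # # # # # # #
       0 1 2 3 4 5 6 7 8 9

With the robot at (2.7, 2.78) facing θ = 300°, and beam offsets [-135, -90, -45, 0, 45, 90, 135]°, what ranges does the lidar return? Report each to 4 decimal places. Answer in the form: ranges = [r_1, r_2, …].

beam 1: φ=-135°, α=165°
  cosα=-0.9659 sinα=0.2588 | (2,2) | tMaxX 0.7247 tMaxY 0.8500 | tΔX 1.0353 tΔY 3.8637
    t=0.7247 [x] (1,2)
    t=0.8500 [y] (1,3)
    t=1.7600 [x] (0,3) — stop
  → r_1 = 1.7600
beam 2: φ=-90°, α=210°
  cosα=-0.8660 sinα=-0.5000 | (2,2) | tMaxX 0.8083 tMaxY 1.5600 | tΔX 1.1547 tΔY 2.0000
    t=0.8083 [x] (1,2)
    t=1.5600 [y] (1,1)
    t=1.9630 [x] (0,1) — stop
  → r_2 = 1.9630
beam 3: φ=-45°, α=255°
  cosα=-0.2588 sinα=-0.9659 | (2,2) | tMaxX 2.7046 tMaxY 0.8075 | tΔX 3.8637 tΔY 1.0353
    t=0.8075 [y] (2,1) — stop
  → r_3 = 0.8075
beam 4: φ=0°, α=300°
  cosα=0.5000 sinα=-0.8660 | (2,2) | tMaxX 0.6000 tMaxY 0.9007 | tΔX 2.0000 tΔY 1.1547
    t=0.6000 [x] (3,2)
    t=0.9007 [y] (3,1)
    t=2.0554 [y] (3,0) — stop
  → r_4 = 2.0554
beam 5: φ=45°, α=345°
  cosα=0.9659 sinα=-0.2588 | (2,2) | tMaxX 0.3106 tMaxY 3.0137 | tΔX 1.0353 tΔY 3.8637
    t=0.3106 [x] (3,2)
    t=1.3459 [x] (4,2)
    t=2.3811 [x] (5,2)
    t=3.0137 [y] (5,1) — stop
  → r_5 = 3.0137
beam 6: φ=90°, α=30°
  cosα=0.8660 sinα=0.5000 | (2,2) | tMaxX 0.3464 tMaxY 0.4400 | tΔX 1.1547 tΔY 2.0000
    t=0.3464 [x] (3,2)
    t=0.4400 [y] (3,3)
    t=1.5011 [x] (4,3)
    t=2.4400 [y] (4,4) — stop
  → r_6 = 2.4400
beam 7: φ=135°, α=75°
  cosα=0.2588 sinα=0.9659 | (2,2) | tMaxX 1.1591 tMaxY 0.2278 | tΔX 3.8637 tΔY 1.0353
    t=0.2278 [y] (2,3)
    t=1.1591 [x] (3,3)
    t=1.2630 [y] (3,4)
    t=2.2983 [y] (3,5)
    t=3.3336 [y] (3,6) — stop
  → r_7 = 3.3336

ranges = [1.7600, 1.9630, 0.8075, 2.0554, 3.0137, 2.4400, 3.3336]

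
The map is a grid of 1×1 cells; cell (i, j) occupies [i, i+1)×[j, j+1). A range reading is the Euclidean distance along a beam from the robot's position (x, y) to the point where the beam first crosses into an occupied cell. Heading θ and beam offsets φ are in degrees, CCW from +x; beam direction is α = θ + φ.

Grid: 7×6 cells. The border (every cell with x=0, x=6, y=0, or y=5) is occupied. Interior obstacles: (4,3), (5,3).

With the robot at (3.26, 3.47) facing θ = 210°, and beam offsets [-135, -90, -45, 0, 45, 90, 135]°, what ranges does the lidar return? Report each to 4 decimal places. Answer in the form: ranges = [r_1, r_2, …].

ranges = [1.5840, 1.7667, 2.3397, 2.6096, 2.5571, 2.8521, 0.7661]

beam 1: φ=-135°, α=75°
  d=(0.2588,0.9659)  start (3,3)  tX=2.8591 tY=0.5487  stride 1/|dx|=3.8637 1/|dy|=1.0353
    cross y-line → (3,4), t=0.5487
    cross y-line → (3,5), t=1.5840 (wall)
  → r_1 = 1.5840
beam 2: φ=-90°, α=120°
  d=(-0.5000,0.8660)  start (3,3)  tX=0.5200 tY=0.6120  stride 1/|dx|=2.0000 1/|dy|=1.1547
    cross x-line → (2,3), t=0.5200
    cross y-line → (2,4), t=0.6120
    cross y-line → (2,5), t=1.7667 (wall)
  → r_2 = 1.7667
beam 3: φ=-45°, α=165°
  d=(-0.9659,0.2588)  start (3,3)  tX=0.2692 tY=2.0478  stride 1/|dx|=1.0353 1/|dy|=3.8637
    cross x-line → (2,3), t=0.2692
    cross x-line → (1,3), t=1.3044
    cross y-line → (1,4), t=2.0478
    cross x-line → (0,4), t=2.3397 (wall)
  → r_3 = 2.3397
beam 4: φ=0°, α=210°
  d=(-0.8660,-0.5000)  start (3,3)  tX=0.3002 tY=0.9400  stride 1/|dx|=1.1547 1/|dy|=2.0000
    cross x-line → (2,3), t=0.3002
    cross y-line → (2,2), t=0.9400
    cross x-line → (1,2), t=1.4549
    cross x-line → (0,2), t=2.6096 (wall)
  → r_4 = 2.6096
beam 5: φ=45°, α=255°
  d=(-0.2588,-0.9659)  start (3,3)  tX=1.0046 tY=0.4866  stride 1/|dx|=3.8637 1/|dy|=1.0353
    cross y-line → (3,2), t=0.4866
    cross x-line → (2,2), t=1.0046
    cross y-line → (2,1), t=1.5219
    cross y-line → (2,0), t=2.5571 (wall)
  → r_5 = 2.5571
beam 6: φ=90°, α=300°
  d=(0.5000,-0.8660)  start (3,3)  tX=1.4800 tY=0.5427  stride 1/|dx|=2.0000 1/|dy|=1.1547
    cross y-line → (3,2), t=0.5427
    cross x-line → (4,2), t=1.4800
    cross y-line → (4,1), t=1.6974
    cross y-line → (4,0), t=2.8521 (wall)
  → r_6 = 2.8521
beam 7: φ=135°, α=345°
  d=(0.9659,-0.2588)  start (3,3)  tX=0.7661 tY=1.8159  stride 1/|dx|=1.0353 1/|dy|=3.8637
    cross x-line → (4,3), t=0.7661 (wall)
  → r_7 = 0.7661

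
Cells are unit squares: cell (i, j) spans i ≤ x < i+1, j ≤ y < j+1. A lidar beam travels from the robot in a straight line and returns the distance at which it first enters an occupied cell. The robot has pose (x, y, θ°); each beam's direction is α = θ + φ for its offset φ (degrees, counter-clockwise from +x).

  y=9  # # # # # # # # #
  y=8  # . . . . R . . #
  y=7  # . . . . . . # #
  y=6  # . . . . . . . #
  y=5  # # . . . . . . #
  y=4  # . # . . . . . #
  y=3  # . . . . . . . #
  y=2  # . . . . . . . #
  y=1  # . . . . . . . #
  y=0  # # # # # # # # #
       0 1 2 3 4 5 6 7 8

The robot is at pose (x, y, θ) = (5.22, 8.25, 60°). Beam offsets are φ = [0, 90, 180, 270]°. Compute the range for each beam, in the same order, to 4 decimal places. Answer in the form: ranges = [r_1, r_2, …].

beam 1: φ=0°, α=60°
  cosα=0.5000 sinα=0.8660 | (5,8) | tMaxX 1.5600 tMaxY 0.8660 | tΔX 2.0000 tΔY 1.1547
    t=0.8660 [y] (5,9) — stop
  → r_1 = 0.8660
beam 2: φ=90°, α=150°
  cosα=-0.8660 sinα=0.5000 | (5,8) | tMaxX 0.2540 tMaxY 1.5000 | tΔX 1.1547 tΔY 2.0000
    t=0.2540 [x] (4,8)
    t=1.4087 [x] (3,8)
    t=1.5000 [y] (3,9) — stop
  → r_2 = 1.5000
beam 3: φ=180°, α=240°
  cosα=-0.5000 sinα=-0.8660 | (5,8) | tMaxX 0.4400 tMaxY 0.2887 | tΔX 2.0000 tΔY 1.1547
    t=0.2887 [y] (5,7)
    t=0.4400 [x] (4,7)
    t=1.4434 [y] (4,6)
    t=2.4400 [x] (3,6)
    t=2.5981 [y] (3,5)
    t=3.7528 [y] (3,4)
    t=4.4400 [x] (2,4) — stop
  → r_3 = 4.4400
beam 4: φ=270°, α=330°
  cosα=0.8660 sinα=-0.5000 | (5,8) | tMaxX 0.9007 tMaxY 0.5000 | tΔX 1.1547 tΔY 2.0000
    t=0.5000 [y] (5,7)
    t=0.9007 [x] (6,7)
    t=2.0554 [x] (7,7) — stop
  → r_4 = 2.0554

ranges = [0.8660, 1.5000, 4.4400, 2.0554]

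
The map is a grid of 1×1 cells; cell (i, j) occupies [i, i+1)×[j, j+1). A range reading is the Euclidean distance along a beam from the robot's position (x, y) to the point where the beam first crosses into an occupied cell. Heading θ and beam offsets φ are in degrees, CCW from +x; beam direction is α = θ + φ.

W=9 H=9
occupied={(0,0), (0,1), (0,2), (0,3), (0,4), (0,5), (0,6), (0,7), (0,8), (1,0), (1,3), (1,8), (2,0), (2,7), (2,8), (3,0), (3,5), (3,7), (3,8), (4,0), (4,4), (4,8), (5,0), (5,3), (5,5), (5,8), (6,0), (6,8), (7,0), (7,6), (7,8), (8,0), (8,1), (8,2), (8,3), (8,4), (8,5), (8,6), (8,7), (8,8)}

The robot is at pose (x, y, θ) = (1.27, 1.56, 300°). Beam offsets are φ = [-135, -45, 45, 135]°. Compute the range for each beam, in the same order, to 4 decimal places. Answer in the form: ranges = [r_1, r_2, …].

ranges = [0.2795, 0.5798, 2.1637, 1.4908]

beam 1: φ=-135°, α=165°
  cosα=-0.9659 sinα=0.2588 | (1,1) | tMaxX 0.2795 tMaxY 1.7000 | tΔX 1.0353 tΔY 3.8637
    t=0.2795 [x] (0,1) — stop
  → r_1 = 0.2795
beam 2: φ=-45°, α=255°
  cosα=-0.2588 sinα=-0.9659 | (1,1) | tMaxX 1.0432 tMaxY 0.5798 | tΔX 3.8637 tΔY 1.0353
    t=0.5798 [y] (1,0) — stop
  → r_2 = 0.5798
beam 3: φ=45°, α=345°
  cosα=0.9659 sinα=-0.2588 | (1,1) | tMaxX 0.7558 tMaxY 2.1637 | tΔX 1.0353 tΔY 3.8637
    t=0.7558 [x] (2,1)
    t=1.7910 [x] (3,1)
    t=2.1637 [y] (3,0) — stop
  → r_3 = 2.1637
beam 4: φ=135°, α=75°
  cosα=0.2588 sinα=0.9659 | (1,1) | tMaxX 2.8205 tMaxY 0.4555 | tΔX 3.8637 tΔY 1.0353
    t=0.4555 [y] (1,2)
    t=1.4908 [y] (1,3) — stop
  → r_4 = 1.4908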